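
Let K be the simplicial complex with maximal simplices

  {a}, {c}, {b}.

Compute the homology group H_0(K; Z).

Fix the vertex order a < b < c and write every simplex with vertices in increasing order. Then dim K = 0 and the simplices of K are:

  0-simplices (3): a, b, c

Hence C_0 ≅ Z^3.

From H_k ≅ ker(∂_k) / im(∂_{k+1}) we obtain:

  H_0: rank C_0 − rank ∂_1 = 3 − 0 = 3, and there is no ∂_1, so H_0 ≅ Z^3.

(K is a triangulation of a set of 3 points.)

H_0 ≅ Z^3.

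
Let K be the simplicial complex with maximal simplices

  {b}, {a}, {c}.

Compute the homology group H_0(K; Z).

H_0 ≅ Z^3.

We work with the vertex ordering a < b < c. The simplices of K, each written with vertices in increasing order, are:

  0-simplices (3): a, b, c

Hence C_0 ≅ Z^3.

Computing H_k = (kernel of ∂_k) / (image of ∂_{k+1}):

  H_0: rank C_0 − rank ∂_1 = 3 − 0 = 3, and there is no ∂_1, so H_0 ≅ Z^3.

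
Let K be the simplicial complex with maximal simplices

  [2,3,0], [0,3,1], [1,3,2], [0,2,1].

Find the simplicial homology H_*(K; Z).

H_0 ≅ Z,  H_1 = 0,  H_2 ≅ Z.

We work with the vertex ordering 0 < 1 < 2 < 3. The simplices of K, each written with vertices in increasing order, are:

  0-simplices (4): [0], [1], [2], [3]
  1-simplices (6): [0,1], [0,2], [0,3], [1,2], [1,3], [2,3]
  2-simplices (4): [0,1,2], [0,1,3], [0,2,3], [1,2,3]

giving chain groups C_0 ≅ Z^4, C_1 ≅ Z^6, C_2 ≅ Z^4.

∂_1: C_1 → C_0 maps an edge to its endpoints' difference, ∂[p,q] = q − p. For instance
  ∂[0,3] = [3] − [0].
The resulting 4×6 matrix has rank 3, and its Smith normal form has invariant factors (1,1,1).

Boundary ∂_2: C_2 → C_1 sends each 2-simplex [p,q,r] to [q,r] − [p,r] + [p,q]. For instance
  ∂[0,1,3] = [1,3] − [0,3] + [0,1],
  ∂[0,2,3] = [2,3] − [0,3] + [0,2].
This gives a 6×4 integer matrix of rank 3; reducing to Smith normal form yields diagonal entries (1,1,1).

Now H_k = ker ∂_k / im ∂_{k+1}, so:

  H_0: rank C_0 − rank ∂_1 = 4 − 3 = 1, and the invariant factors of ∂_1 are all 1, so H_0 = Z.
  H_1: rank ker ∂_1 − rank ∂_2 = (6 − 3) − 3 = 0, and the invariant factors of ∂_2 are all 1, so H_1 = 0.
  H_2: rank ker ∂_2 − rank ∂_3 = (4 − 3) − 0 = 1, and there is no ∂_3, so H_2 = Z.

As a check, the Euler characteristic is 4 − 6 + 4 = 2, which agrees with 1 − 0 + 1 = 2.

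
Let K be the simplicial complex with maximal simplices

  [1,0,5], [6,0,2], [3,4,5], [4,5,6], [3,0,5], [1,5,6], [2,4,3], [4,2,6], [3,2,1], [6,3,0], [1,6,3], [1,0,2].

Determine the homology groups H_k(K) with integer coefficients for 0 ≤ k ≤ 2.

Fix the vertex order 0 < 1 < 2 < 3 < 4 < 5 < 6 and write every simplex with vertices in increasing order. Then dim K = 2 and the simplices of K are:

  0-simplices (7): [0], [1], [2], [3], [4], [5], [6]
  1-simplices (18): [0,1], [0,2], [0,3], [0,5], [0,6], [1,2], [1,3], [1,5], [1,6], [2,3], [2,4], [2,6], [3,4], [3,5], [3,6], [4,5], [4,6], [5,6]
  2-simplices (12): [0,1,2], [0,1,5], [0,2,6], [0,3,5], [0,3,6], [1,2,3], [1,3,6], [1,5,6], [2,3,4], [2,4,6], [3,4,5], [4,5,6]

so the chain groups are C_0 ≅ Z^7, C_1 ≅ Z^18, C_2 ≅ Z^12.

∂_1: C_1 → C_0 maps an edge to its endpoints' difference, ∂[p,q] = q − p. For instance
  ∂[3,4] = [4] − [3].
The 7×18 boundary matrix has rank 6 and Smith normal form diag(1,1,1,1,1,1).

∂_2: C_2 → C_1 acts by ∂[p,q,r] = [q,r] − [p,r] + [p,q]. For instance
  ∂[4,5,6] = [5,6] − [4,6] + [4,5],
  ∂[0,3,5] = [3,5] − [0,5] + [0,3].
As a 18×12 matrix over Z this has rank 12, with invariant factors (1,1,1,1,1,1,1,1,1,1,1,2).

Now H_k = ker ∂_k / im ∂_{k+1}, so:

  H_0: rank C_0 − rank ∂_1 = 7 − 6 = 1, and the invariant factors of ∂_1 are all 1, so H_0 ≅ Z.
  H_1: rank ker ∂_1 − rank ∂_2 = (18 − 6) − 12 = 0, and ∂_2 has invariant factor 2 > 1, so H_1 ≅ Z_2.
  H_2: rank ker ∂_2 − rank ∂_3 = (12 − 12) − 0 = 0, and there is no ∂_3, so H_2 ≅ 0.

As a check, the Euler characteristic is 7 − 18 + 12 = 1, which agrees with 1 − 0 + 0 = 1.
(K is a triangulation of the real projective plane RP^2.)

H_0 ≅ Z,  H_1 ≅ Z_2,  H_2 = 0.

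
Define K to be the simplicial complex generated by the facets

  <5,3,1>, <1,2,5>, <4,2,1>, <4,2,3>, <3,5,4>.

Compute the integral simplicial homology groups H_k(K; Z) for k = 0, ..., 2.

H_0 = Z,  H_1 = Z,  H_2 = 0.

Order the vertices as 1 < 2 < 3 < 4 < 5. Listing each simplex with vertices in this order, K has dimension 2 with simplices:

  0-simplices (5): [1], [2], [3], [4], [5]
  1-simplices (10): [1,2], [1,3], [1,4], [1,5], [2,3], [2,4], [2,5], [3,4], [3,5], [4,5]
  2-simplices (5): [1,2,4], [1,2,5], [1,3,5], [2,3,4], [3,4,5]

giving chain groups C_0 ≅ Z^5, C_1 ≅ Z^10, C_2 ≅ Z^5.

∂_1: C_1 → C_0 maps an edge to its endpoints' difference, ∂[p,q] = q − p.
The resulting 5×10 matrix has rank 4, and its Smith normal form has invariant factors (1,1,1,1).

The boundary map ∂_2: C_2 → C_1 maps a triangle to the signed sum of its edges. For instance
  ∂[1,2,4] = [2,4] − [1,4] + [1,2],
  ∂[1,2,5] = [2,5] − [1,5] + [1,2].
The resulting 10×5 matrix has rank 5, and its Smith normal form has invariant factors (1,1,1,1,1).

Computing H_k = (kernel of ∂_k) / (image of ∂_{k+1}):

  H_0: rank C_0 − rank ∂_1 = 5 − 4 = 1, and the invariant factors of ∂_1 are all 1, so H_0 = Z.
  H_1: rank ker ∂_1 − rank ∂_2 = (10 − 4) − 5 = 1, and the invariant factors of ∂_2 are all 1, so H_1 = Z.
  H_2: rank ker ∂_2 − rank ∂_3 = (5 − 5) − 0 = 0, and there is no ∂_3, so H_2 = 0.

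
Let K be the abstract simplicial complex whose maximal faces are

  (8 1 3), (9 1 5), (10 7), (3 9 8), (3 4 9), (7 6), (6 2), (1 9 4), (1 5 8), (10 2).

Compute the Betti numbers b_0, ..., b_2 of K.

b_0 = 2, b_1 = 2, b_2 = 0.

We work with the vertex ordering 1 < 2 < 3 < 4 < 5 < 6 < 7 < 8 < 9 < 10. The simplices of K, each written with vertices in increasing order, are:

  0-simplices (10): [1], [2], [3], [4], [5], [6], [7], [8], [9], [10]
  1-simplices (16): [1,3], [1,4], [1,5], [1,8], [1,9], [2,6], [2,10], [3,4], [3,8], [3,9], [4,9], [5,8], [5,9], [6,7], [7,10], [8,9]
  2-simplices (6): [1,3,8], [1,4,9], [1,5,8], [1,5,9], [3,4,9], [3,8,9]

so the chain groups are C_0 ≅ Z^10, C_1 ≅ Z^16, C_2 ≅ Z^6.

∂_1: C_1 → C_0 maps an edge to its endpoints' difference, ∂[p,q] = q − p.
As a 10×16 matrix over Z this has rank 8, with invariant factors (1,1,1,1,1,1,1,1).

Boundary ∂_2: C_2 → C_1 acts by ∂[p,q,r] = [q,r] − [p,r] + [p,q]. For instance
  ∂[1,5,8] = [5,8] − [1,8] + [1,5],
  ∂[3,4,9] = [4,9] − [3,9] + [3,4].
The 16×6 boundary matrix has rank 6 and Smith normal form diag(1,1,1,1,1,1).

From H_k ≅ ker(∂_k) / im(∂_{k+1}) we obtain:

  H_0: rank C_0 − rank ∂_1 = 10 − 8 = 2, and the invariant factors of ∂_1 are all 1, so H_0 = Z^2.
  H_1: rank ker ∂_1 − rank ∂_2 = (16 − 8) − 6 = 2, and the invariant factors of ∂_2 are all 1, so H_1 = Z^2.
  H_2: rank ker ∂_2 − rank ∂_3 = (6 − 6) − 0 = 0, and there is no ∂_3, so H_2 = 0.

Hence the Betti numbers are b_0 = 2, b_1 = 2, b_2 = 0.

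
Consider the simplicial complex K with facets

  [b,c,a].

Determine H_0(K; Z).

We work with the vertex ordering a < b < c. The simplices of K, each written with vertices in increasing order, are:

  0-simplices (3): a, b, c
  1-simplices (3): ab, ac, bc
  2-simplices (1): abc

so the chain groups are C_0 ≅ Z^3, C_1 ≅ Z^3, C_2 ≅ Z^1.

∂_1: C_1 → C_0 sends each edge [p,q] (with p < q) to q − p.
The resulting 3×3 matrix has rank 2, and its Smith normal form has invariant factors (1,1).

The boundary map ∂_2: C_2 → C_1 maps a triangle to the signed sum of its edges. For instance
  ∂abc = bc − ac + ab.
This gives a 3×1 integer matrix of rank 1; reducing to Smith normal form yields diagonal entries (1).

Now H_k = ker ∂_k / im ∂_{k+1}, so:

  H_0: rank C_0 − rank ∂_1 = 3 − 2 = 1, and the invariant factors of ∂_1 are all 1, so H_0 ≅ Z.

H_0 ≅ Z.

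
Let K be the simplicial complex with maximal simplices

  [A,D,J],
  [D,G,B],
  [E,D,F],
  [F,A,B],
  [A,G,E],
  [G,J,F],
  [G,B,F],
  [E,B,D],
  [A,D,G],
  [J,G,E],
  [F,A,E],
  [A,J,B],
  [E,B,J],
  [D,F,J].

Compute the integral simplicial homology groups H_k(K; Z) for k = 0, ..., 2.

H_0 = Z,  H_1 = Z^2,  H_2 = Z.

We work with the vertex ordering A < B < D < E < F < G < J. The simplices of K, each written with vertices in increasing order, are:

  0-simplices (7): A, B, D, E, F, G, J
  1-simplices (21): AB, AD, AE, AF, AG, AJ, BD, BE, BF, BG, BJ, DE, DF, DG, DJ, EF, EG, EJ, FG, FJ, GJ
  2-simplices (14): ABF, ABJ, ADG, ADJ, AEF, AEG, BDE, BDG, BEJ, BFG, DEF, DFJ, EGJ, FGJ

giving chain groups C_0 ≅ Z^7, C_1 ≅ Z^21, C_2 ≅ Z^14.

Boundary ∂_1: C_1 → C_0 is given by ∂[p,q] = [q] − [p]. For instance
  ∂DJ = J − D.
This gives a 7×21 integer matrix of rank 6; reducing to Smith normal form yields diagonal entries (1,1,1,1,1,1).

Boundary ∂_2: C_2 → C_1 acts by ∂[p,q,r] = [q,r] − [p,r] + [p,q]. For instance
  ∂ADJ = DJ − AJ + AD,
  ∂BDG = DG − BG + BD.
As a 21×14 matrix over Z this has rank 13, with invariant factors (1,1,1,1,1,1,1,1,1,1,1,1,1).

Computing H_k = (kernel of ∂_k) / (image of ∂_{k+1}):

  H_0: rank C_0 − rank ∂_1 = 7 − 6 = 1, and the invariant factors of ∂_1 are all 1, so H_0 ≅ Z.
  H_1: rank ker ∂_1 − rank ∂_2 = (21 − 6) − 13 = 2, and the invariant factors of ∂_2 are all 1, so H_1 ≅ Z^2.
  H_2: rank ker ∂_2 − rank ∂_3 = (14 − 13) − 0 = 1, and there is no ∂_3, so H_2 ≅ Z.

As a check, the Euler characteristic is 7 − 21 + 14 = 0, which agrees with 1 − 2 + 1 = 0.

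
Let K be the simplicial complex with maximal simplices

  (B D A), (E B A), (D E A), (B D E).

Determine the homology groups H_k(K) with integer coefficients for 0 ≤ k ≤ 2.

Take the total order A < B < D < E on the vertex set. Then K (dimension 2) consists of the simplices:

  0-simplices (4): A, B, D, E
  1-simplices (6): AB, AD, AE, BD, BE, DE
  2-simplices (4): ABD, ABE, ADE, BDE

Hence C_0 ≅ Z^4, C_1 ≅ Z^6, C_2 ≅ Z^4.

∂_1: C_1 → C_0 sends each edge [p,q] (with p < q) to q − p. For instance
  ∂AB = B − A.
As a 4×6 matrix over Z this has rank 3, with invariant factors (1,1,1).

Boundary ∂_2: C_2 → C_1 maps a triangle to the signed sum of its edges. For instance
  ∂ABD = BD − AD + AB,
  ∂ADE = DE − AE + AD.
The 6×4 boundary matrix has rank 3 and Smith normal form diag(1,1,1).

From H_k ≅ ker(∂_k) / im(∂_{k+1}) we obtain:

  H_0: rank C_0 − rank ∂_1 = 4 − 3 = 1, and the invariant factors of ∂_1 are all 1, so H_0 ≅ Z.
  H_1: rank ker ∂_1 − rank ∂_2 = (6 − 3) − 3 = 0, and the invariant factors of ∂_2 are all 1, so H_1 ≅ 0.
  H_2: rank ker ∂_2 − rank ∂_3 = (4 − 3) − 0 = 1, and there is no ∂_3, so H_2 ≅ Z.

H_0 ≅ Z,  H_1 = 0,  H_2 ≅ Z.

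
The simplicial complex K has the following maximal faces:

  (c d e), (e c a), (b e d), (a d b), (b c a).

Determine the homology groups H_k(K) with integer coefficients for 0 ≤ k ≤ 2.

Fix the vertex order a < b < c < d < e and write every simplex with vertices in increasing order. Then dim K = 2 and the simplices of K are:

  0-simplices (5): a, b, c, d, e
  1-simplices (10): ab, ac, ad, ae, bc, bd, be, cd, ce, de
  2-simplices (5): abc, abd, ace, bde, cde

giving chain groups C_0 ≅ Z^5, C_1 ≅ Z^10, C_2 ≅ Z^5.

∂_1: C_1 → C_0 is given by ∂[p,q] = [q] − [p]. For instance
  ∂bc = c − b.
This gives a 5×10 integer matrix of rank 4; reducing to Smith normal form yields diagonal entries (1,1,1,1).

Boundary ∂_2: C_2 → C_1 acts by ∂[p,q,r] = [q,r] − [p,r] + [p,q]. For instance
  ∂abd = bd − ad + ab,
  ∂abc = bc − ac + ab.
This gives a 10×5 integer matrix of rank 5; reducing to Smith normal form yields diagonal entries (1,1,1,1,1).

Computing H_k = (kernel of ∂_k) / (image of ∂_{k+1}):

  H_0: rank C_0 − rank ∂_1 = 5 − 4 = 1, and the invariant factors of ∂_1 are all 1, so H_0 ≅ Z.
  H_1: rank ker ∂_1 − rank ∂_2 = (10 − 4) − 5 = 1, and the invariant factors of ∂_2 are all 1, so H_1 ≅ Z.
  H_2: rank ker ∂_2 − rank ∂_3 = (5 − 5) − 0 = 0, and there is no ∂_3, so H_2 ≅ 0.

As a check, the Euler characteristic is 5 − 10 + 5 = 0, which agrees with 1 − 1 + 0 = 0.

H_0 ≅ Z,  H_1 ≅ Z,  H_2 = 0.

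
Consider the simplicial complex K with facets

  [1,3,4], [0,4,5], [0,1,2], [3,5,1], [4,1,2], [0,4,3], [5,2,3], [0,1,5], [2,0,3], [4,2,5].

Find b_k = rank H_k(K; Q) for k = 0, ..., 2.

Take the total order 0 < 1 < 2 < 3 < 4 < 5 on the vertex set. Then K (dimension 2) consists of the simplices:

  0-simplices (6): [0], [1], [2], [3], [4], [5]
  1-simplices (15): [0,1], [0,2], [0,3], [0,4], [0,5], [1,2], [1,3], [1,4], [1,5], [2,3], [2,4], [2,5], [3,4], [3,5], [4,5]
  2-simplices (10): [0,1,2], [0,1,5], [0,2,3], [0,3,4], [0,4,5], [1,2,4], [1,3,4], [1,3,5], [2,3,5], [2,4,5]

giving chain groups C_0 ≅ Z^6, C_1 ≅ Z^15, C_2 ≅ Z^10.

∂_1: C_1 → C_0 maps an edge to its endpoints' difference, ∂[p,q] = q − p. For instance
  ∂[0,5] = [5] − [0].
This gives a 6×15 integer matrix of rank 5; reducing to Smith normal form yields diagonal entries (1,1,1,1,1).

∂_2: C_2 → C_1 sends each 2-simplex [p,q,r] to [q,r] − [p,r] + [p,q]. For instance
  ∂[0,1,2] = [1,2] − [0,2] + [0,1],
  ∂[0,4,5] = [4,5] − [0,5] + [0,4].
As a 15×10 matrix over Z this has rank 10, with invariant factors (1,1,1,1,1,1,1,1,1,2).

Now H_k = ker ∂_k / im ∂_{k+1}, so:

  H_0: rank C_0 − rank ∂_1 = 6 − 5 = 1, and the invariant factors of ∂_1 are all 1, so H_0 = Z.
  H_1: rank ker ∂_1 − rank ∂_2 = (15 − 5) − 10 = 0, and ∂_2 has invariant factor 2 > 1, so H_1 = Z_2.
  H_2: rank ker ∂_2 − rank ∂_3 = (10 − 10) − 0 = 0, and there is no ∂_3, so H_2 = 0.

Hence the Betti numbers are b_0 = 1, b_1 = 0, b_2 = 0.

b_0 = 1, b_1 = 0, b_2 = 0.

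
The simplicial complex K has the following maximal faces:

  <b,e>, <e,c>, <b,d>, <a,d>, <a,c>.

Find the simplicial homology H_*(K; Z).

H_0 = Z,  H_1 = Z.

We work with the vertex ordering a < b < c < d < e. The simplices of K, each written with vertices in increasing order, are:

  0-simplices (5): a, b, c, d, e
  1-simplices (5): ac, ad, bd, be, ce

giving chain groups C_0 ≅ Z^5, C_1 ≅ Z^5.

Boundary ∂_1: C_1 → C_0 maps an edge to its endpoints' difference, ∂[p,q] = q − p.
The 5×5 boundary matrix has rank 4 and Smith normal form diag(1,1,1,1).

Now H_k = ker ∂_k / im ∂_{k+1}, so:

  H_0: rank C_0 − rank ∂_1 = 5 − 4 = 1, and the invariant factors of ∂_1 are all 1, so H_0 ≅ Z.
  H_1: rank ker ∂_1 − rank ∂_2 = (5 − 4) − 0 = 1, and there is no ∂_2, so H_1 ≅ Z.

As a check, the Euler characteristic is 5 − 5 = 0, which agrees with 1 − 1 = 0.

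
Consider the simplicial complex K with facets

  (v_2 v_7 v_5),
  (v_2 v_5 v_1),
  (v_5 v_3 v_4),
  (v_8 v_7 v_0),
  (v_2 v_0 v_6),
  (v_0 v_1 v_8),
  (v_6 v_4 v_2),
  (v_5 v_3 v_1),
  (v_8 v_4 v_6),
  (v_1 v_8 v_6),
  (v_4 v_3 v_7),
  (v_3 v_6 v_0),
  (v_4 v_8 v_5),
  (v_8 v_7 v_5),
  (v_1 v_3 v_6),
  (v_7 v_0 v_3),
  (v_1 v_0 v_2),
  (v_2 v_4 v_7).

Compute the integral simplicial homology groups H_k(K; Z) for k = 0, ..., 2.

H_0 = Z,  H_1 = Z ⊕ Z_2,  H_2 = 0.

K has 9 vertices, 27 edges, 18 triangles.
rank ∂_0 = 0, rank ∂_1 = 8 ⇒ b_0 = 9 − 0 − 8 = 1; all invariant factors of ∂_1 are 1 so no torsion. So H_0 ≅ Z.
rank ∂_1 = 8, rank ∂_2 = 18 ⇒ b_1 = 27 − 8 − 18 = 1; ∂_2 has invariant factor(s) [2] giving torsion. So H_1 ≅ Z ⊕ Z_2.
rank ∂_2 = 18, rank ∂_3 = 0 ⇒ b_2 = 18 − 18 − 0 = 0. So H_2 ≅ 0.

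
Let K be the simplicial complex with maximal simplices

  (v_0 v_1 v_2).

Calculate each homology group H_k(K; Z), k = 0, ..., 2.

H_0 = Z,  H_1 = 0,  H_2 = 0.

We work with the vertex ordering v_0 < v_1 < v_2. The simplices of K, each written with vertices in increasing order, are:

  0-simplices (3): [v_0], [v_1], [v_2]
  1-simplices (3): [v_0,v_1], [v_0,v_2], [v_1,v_2]
  2-simplices (1): [v_0,v_1,v_2]

Hence C_0 ≅ Z^3, C_1 ≅ Z^3, C_2 ≅ Z^1.

∂_1: C_1 → C_0 maps an edge to its endpoints' difference, ∂[p,q] = q − p.
As a 3×3 matrix over Z this has rank 2, with invariant factors (1,1).

∂_2: C_2 → C_1 sends each 2-simplex [p,q,r] to [q,r] − [p,r] + [p,q]. For instance
  ∂[v_0,v_1,v_2] = [v_1,v_2] − [v_0,v_2] + [v_0,v_1].
As a 3×1 matrix over Z this has rank 1, with invariant factors (1).

Computing H_k = (kernel of ∂_k) / (image of ∂_{k+1}):

  H_0: rank C_0 − rank ∂_1 = 3 − 2 = 1, and the invariant factors of ∂_1 are all 1, so H_0 ≅ Z.
  H_1: rank ker ∂_1 − rank ∂_2 = (3 − 2) − 1 = 0, and the invariant factors of ∂_2 are all 1, so H_1 ≅ 0.
  H_2: rank ker ∂_2 − rank ∂_3 = (1 − 1) − 0 = 0, and there is no ∂_3, so H_2 ≅ 0.

(K is a triangulation of the 2-simplex.)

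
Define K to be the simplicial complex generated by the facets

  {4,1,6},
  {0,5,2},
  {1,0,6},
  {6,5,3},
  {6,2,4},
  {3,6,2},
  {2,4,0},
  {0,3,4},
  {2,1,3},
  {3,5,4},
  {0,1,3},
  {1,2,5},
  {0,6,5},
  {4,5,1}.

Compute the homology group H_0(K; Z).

H_0 = Z.

Take the total order 0 < 1 < 2 < 3 < 4 < 5 < 6 on the vertex set. Then K (dimension 2) consists of the simplices:

  0-simplices (7): [0], [1], [2], [3], [4], [5], [6]
  1-simplices (21): [0,1], [0,2], [0,3], [0,4], [0,5], [0,6], [1,2], [1,3], [1,4], [1,5], [1,6], [2,3], [2,4], [2,5], [2,6], [3,4], [3,5], [3,6], [4,5], [4,6], [5,6]
  2-simplices (14): [0,1,3], [0,1,6], [0,2,4], [0,2,5], [0,3,4], [0,5,6], [1,2,3], [1,2,5], [1,4,5], [1,4,6], [2,3,6], [2,4,6], [3,4,5], [3,5,6]

giving chain groups C_0 ≅ Z^7, C_1 ≅ Z^21, C_2 ≅ Z^14.

∂_1: C_1 → C_0 maps an edge to its endpoints' difference, ∂[p,q] = q − p. For instance
  ∂[0,5] = [5] − [0].
The 7×21 boundary matrix has rank 6 and Smith normal form diag(1,1,1,1,1,1).

The boundary map ∂_2: C_2 → C_1 acts by ∂[p,q,r] = [q,r] − [p,r] + [p,q]. For instance
  ∂[3,4,5] = [4,5] − [3,5] + [3,4],
  ∂[1,4,5] = [4,5] − [1,5] + [1,4].
The 21×14 boundary matrix has rank 13 and Smith normal form diag(1,1,1,1,1,1,1,1,1,1,1,1,1).

Now H_k = ker ∂_k / im ∂_{k+1}, so:

  H_0: rank C_0 − rank ∂_1 = 7 − 6 = 1, and the invariant factors of ∂_1 are all 1, so H_0 ≅ Z.

(K is a triangulation of the torus T^2.)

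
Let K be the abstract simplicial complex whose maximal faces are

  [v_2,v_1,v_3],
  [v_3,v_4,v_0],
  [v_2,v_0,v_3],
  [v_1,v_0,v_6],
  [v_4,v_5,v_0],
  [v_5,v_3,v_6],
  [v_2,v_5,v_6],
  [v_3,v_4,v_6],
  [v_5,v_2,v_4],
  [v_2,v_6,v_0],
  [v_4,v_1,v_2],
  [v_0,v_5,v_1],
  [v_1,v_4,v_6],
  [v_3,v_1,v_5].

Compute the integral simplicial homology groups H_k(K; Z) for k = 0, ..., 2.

H_0 ≅ Z,  H_1 ≅ Z^2,  H_2 ≅ Z.

We work with the vertex ordering v_0 < v_1 < v_2 < v_3 < v_4 < v_5 < v_6. The simplices of K, each written with vertices in increasing order, are:

  0-simplices (7): [v_0], [v_1], [v_2], [v_3], [v_4], [v_5], [v_6]
  1-simplices (21): (21 of them)
  2-simplices (14): (14 of them)

so the chain groups are C_0 ≅ Z^7, C_1 ≅ Z^21, C_2 ≅ Z^14.

Boundary ∂_1: C_1 → C_0 is given by ∂[p,q] = [q] − [p].
The resulting 7×21 matrix has rank 6, and its Smith normal form has invariant factors (1,1,1,1,1,1).

∂_2: C_2 → C_1 sends each 2-simplex [p,q,r] to [q,r] − [p,r] + [p,q]. For instance
  ∂[v_3,v_5,v_6] = [v_5,v_6] − [v_3,v_6] + [v_3,v_5],
  ∂[v_2,v_4,v_5] = [v_4,v_5] − [v_2,v_5] + [v_2,v_4].
As a 21×14 matrix over Z this has rank 13, with invariant factors (1,1,1,1,1,1,1,1,1,1,1,1,1).

From H_k ≅ ker(∂_k) / im(∂_{k+1}) we obtain:

  H_0: rank C_0 − rank ∂_1 = 7 − 6 = 1, and the invariant factors of ∂_1 are all 1, so H_0 ≅ Z.
  H_1: rank ker ∂_1 − rank ∂_2 = (21 − 6) − 13 = 2, and the invariant factors of ∂_2 are all 1, so H_1 ≅ Z^2.
  H_2: rank ker ∂_2 − rank ∂_3 = (14 − 13) − 0 = 1, and there is no ∂_3, so H_2 ≅ Z.

As a check, the Euler characteristic is 7 − 21 + 14 = 0, which agrees with 1 − 2 + 1 = 0.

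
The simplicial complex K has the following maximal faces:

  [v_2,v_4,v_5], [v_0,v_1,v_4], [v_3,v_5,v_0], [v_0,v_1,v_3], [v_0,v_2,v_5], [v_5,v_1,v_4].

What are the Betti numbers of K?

b_0 = 1, b_1 = 1, b_2 = 0.

Order the vertices as v_0 < v_1 < v_2 < v_3 < v_4 < v_5. Listing each simplex with vertices in this order, K has dimension 2 with simplices:

  0-simplices (6): [v_0], [v_1], [v_2], [v_3], [v_4], [v_5]
  1-simplices (12): [v_0,v_1], [v_0,v_2], [v_0,v_3], [v_0,v_4], [v_0,v_5], [v_1,v_3], [v_1,v_4], [v_1,v_5], [v_2,v_4], [v_2,v_5], [v_3,v_5], [v_4,v_5]
  2-simplices (6): [v_0,v_1,v_3], [v_0,v_1,v_4], [v_0,v_2,v_5], [v_0,v_3,v_5], [v_1,v_4,v_5], [v_2,v_4,v_5]

Hence C_0 ≅ Z^6, C_1 ≅ Z^12, C_2 ≅ Z^6.

∂_1: C_1 → C_0 maps an edge to its endpoints' difference, ∂[p,q] = q − p.
The 6×12 boundary matrix has rank 5 and Smith normal form diag(1,1,1,1,1).

∂_2: C_2 → C_1 acts by ∂[p,q,r] = [q,r] − [p,r] + [p,q]. For instance
  ∂[v_0,v_1,v_4] = [v_1,v_4] − [v_0,v_4] + [v_0,v_1],
  ∂[v_1,v_4,v_5] = [v_4,v_5] − [v_1,v_5] + [v_1,v_4].
The resulting 12×6 matrix has rank 6, and its Smith normal form has invariant factors (1,1,1,1,1,1).

Now H_k = ker ∂_k / im ∂_{k+1}, so:

  H_0: rank C_0 − rank ∂_1 = 6 − 5 = 1, and the invariant factors of ∂_1 are all 1, so H_0 ≅ Z.
  H_1: rank ker ∂_1 − rank ∂_2 = (12 − 5) − 6 = 1, and the invariant factors of ∂_2 are all 1, so H_1 ≅ Z.
  H_2: rank ker ∂_2 − rank ∂_3 = (6 − 6) − 0 = 0, and there is no ∂_3, so H_2 ≅ 0.

As a check, the Euler characteristic is 6 − 12 + 6 = 0, which agrees with 1 − 1 + 0 = 0.
(K is a triangulation of the cylinder S^1 x I.)

Hence the Betti numbers are b_0 = 1, b_1 = 1, b_2 = 0.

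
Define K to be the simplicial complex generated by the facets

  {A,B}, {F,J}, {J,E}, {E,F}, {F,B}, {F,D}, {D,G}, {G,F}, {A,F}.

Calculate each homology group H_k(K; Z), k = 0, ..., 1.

H_0 = Z,  H_1 = Z^3.

K has 7 vertices, 9 edges.
rank ∂_0 = 0, rank ∂_1 = 6 ⇒ b_0 = 7 − 0 − 6 = 1; all invariant factors of ∂_1 are 1 so no torsion. So H_0 = Z.
rank ∂_1 = 6, rank ∂_2 = 0 ⇒ b_1 = 9 − 6 − 0 = 3. So H_1 = Z^3.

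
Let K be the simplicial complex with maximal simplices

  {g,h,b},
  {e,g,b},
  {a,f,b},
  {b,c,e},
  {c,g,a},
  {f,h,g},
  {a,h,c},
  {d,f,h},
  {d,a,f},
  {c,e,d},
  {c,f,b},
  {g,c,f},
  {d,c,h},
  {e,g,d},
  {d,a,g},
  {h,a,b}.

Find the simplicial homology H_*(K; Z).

H_0 ≅ Z,  H_1 ≅ Z^2,  H_2 ≅ Z.

Fix the vertex order a < b < c < d < e < f < g < h and write every simplex with vertices in increasing order. Then dim K = 2 and the simplices of K are:

  0-simplices (8): a, b, c, d, e, f, g, h
  1-simplices (24): ab, ac, ad, af, ag, ah, bc, be, bf, bg, bh, cd, ce, cf, cg, ch, de, df, dg, dh, eg, fg, fh, gh
  2-simplices (16): abf, abh, acg, ach, adf, adg, bce, bcf, beg, bgh, cde, cdh, cfg, deg, dfh, fgh

so the chain groups are C_0 ≅ Z^8, C_1 ≅ Z^24, C_2 ≅ Z^16.

The boundary map ∂_1: C_1 → C_0 is given by ∂[p,q] = [q] − [p].
The 8×24 boundary matrix has rank 7 and Smith normal form diag(1,1,1,1,1,1,1).

Boundary ∂_2: C_2 → C_1 sends each 2-simplex [p,q,r] to [q,r] − [p,r] + [p,q]. For instance
  ∂deg = eg − dg + de,
  ∂bgh = gh − bh + bg.
The 24×16 boundary matrix has rank 15 and Smith normal form diag(1,1,1,1,1,1,1,1,1,1,1,1,1,1,1).

From H_k ≅ ker(∂_k) / im(∂_{k+1}) we obtain:

  H_0: rank C_0 − rank ∂_1 = 8 − 7 = 1, and the invariant factors of ∂_1 are all 1, so H_0 ≅ Z.
  H_1: rank ker ∂_1 − rank ∂_2 = (24 − 7) − 15 = 2, and the invariant factors of ∂_2 are all 1, so H_1 ≅ Z^2.
  H_2: rank ker ∂_2 − rank ∂_3 = (16 − 15) − 0 = 1, and there is no ∂_3, so H_2 ≅ Z.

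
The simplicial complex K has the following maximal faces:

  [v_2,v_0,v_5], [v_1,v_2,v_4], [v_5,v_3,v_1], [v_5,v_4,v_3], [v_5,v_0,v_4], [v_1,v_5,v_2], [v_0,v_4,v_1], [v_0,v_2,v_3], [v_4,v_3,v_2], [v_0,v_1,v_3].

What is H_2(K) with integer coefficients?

We work with the vertex ordering v_0 < v_1 < v_2 < v_3 < v_4 < v_5. The simplices of K, each written with vertices in increasing order, are:

  0-simplices (6): [v_0], [v_1], [v_2], [v_3], [v_4], [v_5]
  1-simplices (15): (15 of them)
  2-simplices (10): [v_0,v_1,v_3], [v_0,v_1,v_4], [v_0,v_2,v_3], [v_0,v_2,v_5], [v_0,v_4,v_5], [v_1,v_2,v_4], [v_1,v_2,v_5], [v_1,v_3,v_5], [v_2,v_3,v_4], [v_3,v_4,v_5]

Hence C_0 ≅ Z^6, C_1 ≅ Z^15, C_2 ≅ Z^10.

The boundary map ∂_1: C_1 → C_0 maps an edge to its endpoints' difference, ∂[p,q] = q − p. For instance
  ∂[v_1,v_2] = [v_2] − [v_1].
As a 6×15 matrix over Z this has rank 5, with invariant factors (1,1,1,1,1).

The boundary map ∂_2: C_2 → C_1 sends each 2-simplex [p,q,r] to [q,r] − [p,r] + [p,q]. For instance
  ∂[v_0,v_2,v_5] = [v_2,v_5] − [v_0,v_5] + [v_0,v_2],
  ∂[v_0,v_1,v_3] = [v_1,v_3] − [v_0,v_3] + [v_0,v_1].
As a 15×10 matrix over Z this has rank 10, with invariant factors (1,1,1,1,1,1,1,1,1,2).

Computing H_k = (kernel of ∂_k) / (image of ∂_{k+1}):

  H_2: rank ker ∂_2 − rank ∂_3 = (10 − 10) − 0 = 0, and there is no ∂_3, so H_2 = 0.

H_2 = 0.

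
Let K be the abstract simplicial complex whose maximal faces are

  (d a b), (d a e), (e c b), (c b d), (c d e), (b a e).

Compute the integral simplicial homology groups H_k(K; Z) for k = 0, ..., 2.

Fix the vertex order a < b < c < d < e and write every simplex with vertices in increasing order. Then dim K = 2 and the simplices of K are:

  0-simplices (5): a, b, c, d, e
  1-simplices (9): ab, ad, ae, bc, bd, be, cd, ce, de
  2-simplices (6): abd, abe, ade, bcd, bce, cde

Hence C_0 ≅ Z^5, C_1 ≅ Z^9, C_2 ≅ Z^6.

Boundary ∂_1: C_1 → C_0 maps an edge to its endpoints' difference, ∂[p,q] = q − p. For instance
  ∂bd = d − b.
This gives a 5×9 integer matrix of rank 4; reducing to Smith normal form yields diagonal entries (1,1,1,1).

∂_2: C_2 → C_1 maps a triangle to the signed sum of its edges. For instance
  ∂ade = de − ae + ad,
  ∂bce = ce − be + bc.
This gives a 9×6 integer matrix of rank 5; reducing to Smith normal form yields diagonal entries (1,1,1,1,1).

Now H_k = ker ∂_k / im ∂_{k+1}, so:

  H_0: rank C_0 − rank ∂_1 = 5 − 4 = 1, and the invariant factors of ∂_1 are all 1, so H_0 = Z.
  H_1: rank ker ∂_1 − rank ∂_2 = (9 − 4) − 5 = 0, and the invariant factors of ∂_2 are all 1, so H_1 = 0.
  H_2: rank ker ∂_2 − rank ∂_3 = (6 − 5) − 0 = 1, and there is no ∂_3, so H_2 = Z.

H_0 = Z,  H_1 = 0,  H_2 = Z.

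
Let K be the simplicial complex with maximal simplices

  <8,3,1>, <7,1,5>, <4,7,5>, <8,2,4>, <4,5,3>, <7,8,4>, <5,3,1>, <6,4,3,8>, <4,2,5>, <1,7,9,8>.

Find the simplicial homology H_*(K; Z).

H_0 = Z,  H_1 = 0,  H_2 = Z,  H_3 = 0.

K has 9 vertices, 21 edges, 16 triangles, 2 3-simplices.
rank ∂_0 = 0, rank ∂_1 = 8 ⇒ b_0 = 9 − 0 − 8 = 1; all invariant factors of ∂_1 are 1 so no torsion. So H_0 ≅ Z.
rank ∂_1 = 8, rank ∂_2 = 13 ⇒ b_1 = 21 − 8 − 13 = 0; all invariant factors of ∂_2 are 1 so no torsion. So H_1 ≅ 0.
rank ∂_2 = 13, rank ∂_3 = 2 ⇒ b_2 = 16 − 13 − 2 = 1; all invariant factors of ∂_3 are 1 so no torsion. So H_2 ≅ Z.
rank ∂_3 = 2, rank ∂_4 = 0 ⇒ b_3 = 2 − 2 − 0 = 0. So H_3 ≅ 0.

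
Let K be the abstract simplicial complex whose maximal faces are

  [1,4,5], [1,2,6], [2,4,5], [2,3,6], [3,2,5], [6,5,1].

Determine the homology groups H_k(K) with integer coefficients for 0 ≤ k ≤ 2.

H_0 = Z,  H_1 = Z,  H_2 = 0.

Take the total order 1 < 2 < 3 < 4 < 5 < 6 on the vertex set. Then K (dimension 2) consists of the simplices:

  0-simplices (6): [1], [2], [3], [4], [5], [6]
  1-simplices (12): [1,2], [1,4], [1,5], [1,6], [2,3], [2,4], [2,5], [2,6], [3,5], [3,6], [4,5], [5,6]
  2-simplices (6): [1,2,6], [1,4,5], [1,5,6], [2,3,5], [2,3,6], [2,4,5]

so the chain groups are C_0 ≅ Z^6, C_1 ≅ Z^12, C_2 ≅ Z^6.

∂_1: C_1 → C_0 is given by ∂[p,q] = [q] − [p]. For instance
  ∂[2,4] = [4] − [2].
The resulting 6×12 matrix has rank 5, and its Smith normal form has invariant factors (1,1,1,1,1).

∂_2: C_2 → C_1 acts by ∂[p,q,r] = [q,r] − [p,r] + [p,q]. For instance
  ∂[1,2,6] = [2,6] − [1,6] + [1,2],
  ∂[1,4,5] = [4,5] − [1,5] + [1,4].
The resulting 12×6 matrix has rank 6, and its Smith normal form has invariant factors (1,1,1,1,1,1).

Computing H_k = (kernel of ∂_k) / (image of ∂_{k+1}):

  H_0: rank C_0 − rank ∂_1 = 6 − 5 = 1, and the invariant factors of ∂_1 are all 1, so H_0 = Z.
  H_1: rank ker ∂_1 − rank ∂_2 = (12 − 5) − 6 = 1, and the invariant factors of ∂_2 are all 1, so H_1 = Z.
  H_2: rank ker ∂_2 − rank ∂_3 = (6 − 6) − 0 = 0, and there is no ∂_3, so H_2 = 0.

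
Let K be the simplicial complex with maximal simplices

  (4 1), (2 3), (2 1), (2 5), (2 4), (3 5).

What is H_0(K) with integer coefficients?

H_0 ≅ Z.

Order the vertices as 1 < 2 < 3 < 4 < 5. Listing each simplex with vertices in this order, K has dimension 1 with simplices:

  0-simplices (5): [1], [2], [3], [4], [5]
  1-simplices (6): [1,2], [1,4], [2,3], [2,4], [2,5], [3,5]

so the chain groups are C_0 ≅ Z^5, C_1 ≅ Z^6.

Boundary ∂_1: C_1 → C_0 is given by ∂[p,q] = [q] − [p]. For instance
  ∂[1,2] = [2] − [1].
The 5×6 boundary matrix has rank 4 and Smith normal form diag(1,1,1,1).

Reading off H_k = ker ∂_k / im ∂_{k+1}:

  H_0: rank C_0 − rank ∂_1 = 5 − 4 = 1, and the invariant factors of ∂_1 are all 1, so H_0 ≅ Z.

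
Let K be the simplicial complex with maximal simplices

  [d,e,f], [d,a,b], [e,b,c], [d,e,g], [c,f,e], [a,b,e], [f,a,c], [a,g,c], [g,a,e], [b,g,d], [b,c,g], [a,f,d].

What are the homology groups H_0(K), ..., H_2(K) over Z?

Take the total order a < b < c < d < e < f < g on the vertex set. Then K (dimension 2) consists of the simplices:

  0-simplices (7): a, b, c, d, e, f, g
  1-simplices (18): ab, ac, ad, ae, af, ag, bc, bd, be, bg, ce, cf, cg, de, df, dg, ef, eg
  2-simplices (12): abd, abe, acf, acg, adf, aeg, bce, bcg, bdg, cef, def, deg

so the chain groups are C_0 ≅ Z^7, C_1 ≅ Z^18, C_2 ≅ Z^12.

The boundary map ∂_1: C_1 → C_0 sends each edge [p,q] (with p < q) to q − p. For instance
  ∂bc = c − b.
As a 7×18 matrix over Z this has rank 6, with invariant factors (1,1,1,1,1,1).

∂_2: C_2 → C_1 acts by ∂[p,q,r] = [q,r] − [p,r] + [p,q]. For instance
  ∂cef = ef − cf + ce,
  ∂bce = ce − be + bc.
The resulting 18×12 matrix has rank 12, and its Smith normal form has invariant factors (1,1,1,1,1,1,1,1,1,1,1,2).

From H_k ≅ ker(∂_k) / im(∂_{k+1}) we obtain:

  H_0: rank C_0 − rank ∂_1 = 7 − 6 = 1, and the invariant factors of ∂_1 are all 1, so H_0 ≅ Z.
  H_1: rank ker ∂_1 − rank ∂_2 = (18 − 6) − 12 = 0, and ∂_2 has invariant factor 2 > 1, so H_1 ≅ Z/2.
  H_2: rank ker ∂_2 − rank ∂_3 = (12 − 12) − 0 = 0, and there is no ∂_3, so H_2 ≅ 0.

H_0 = Z,  H_1 = Z/2,  H_2 = 0.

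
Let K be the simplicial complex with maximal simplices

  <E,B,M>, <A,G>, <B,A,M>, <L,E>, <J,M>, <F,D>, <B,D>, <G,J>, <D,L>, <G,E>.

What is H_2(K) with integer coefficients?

H_2 = 0.

Take the total order A < B < D < E < F < G < J < L < M on the vertex set. Then K (dimension 2) consists of the simplices:

  0-simplices (9): A, B, D, E, F, G, J, L, M
  1-simplices (13): AB, AG, AM, BD, BE, BM, DF, DL, EG, EL, EM, GJ, JM
  2-simplices (2): ABM, BEM

so the chain groups are C_0 ≅ Z^9, C_1 ≅ Z^13, C_2 ≅ Z^2.

∂_1: C_1 → C_0 is given by ∂[p,q] = [q] − [p].
The 9×13 boundary matrix has rank 8 and Smith normal form diag(1,1,1,1,1,1,1,1).

The boundary map ∂_2: C_2 → C_1 acts by ∂[p,q,r] = [q,r] − [p,r] + [p,q]. For instance
  ∂ABM = BM − AM + AB,
  ∂BEM = EM − BM + BE.
The 13×2 boundary matrix has rank 2 and Smith normal form diag(1,1).

Reading off H_k = ker ∂_k / im ∂_{k+1}:

  H_2: rank ker ∂_2 − rank ∂_3 = (2 − 2) − 0 = 0, and there is no ∂_3, so H_2 = 0.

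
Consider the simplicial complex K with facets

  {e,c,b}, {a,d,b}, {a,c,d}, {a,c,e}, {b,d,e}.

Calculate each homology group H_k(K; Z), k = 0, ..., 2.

K has 5 vertices, 10 edges, 5 triangles.
rank ∂_0 = 0, rank ∂_1 = 4 ⇒ b_0 = 5 − 0 − 4 = 1; all invariant factors of ∂_1 are 1 so no torsion. So H_0 ≅ Z.
rank ∂_1 = 4, rank ∂_2 = 5 ⇒ b_1 = 10 − 4 − 5 = 1; all invariant factors of ∂_2 are 1 so no torsion. So H_1 ≅ Z.
rank ∂_2 = 5, rank ∂_3 = 0 ⇒ b_2 = 5 − 5 − 0 = 0. So H_2 ≅ 0.

H_0 ≅ Z,  H_1 ≅ Z,  H_2 = 0.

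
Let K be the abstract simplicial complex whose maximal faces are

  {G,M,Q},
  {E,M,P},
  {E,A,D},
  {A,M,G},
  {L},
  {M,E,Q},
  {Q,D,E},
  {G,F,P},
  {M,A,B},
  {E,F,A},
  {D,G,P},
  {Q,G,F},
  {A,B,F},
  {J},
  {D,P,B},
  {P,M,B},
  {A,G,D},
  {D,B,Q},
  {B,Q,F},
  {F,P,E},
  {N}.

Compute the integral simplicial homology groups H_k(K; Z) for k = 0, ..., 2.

Take the total order A < B < D < E < F < G < J < L < M < N < P < Q on the vertex set. Then K (dimension 2) consists of the simplices:

  0-simplices (12): A, B, D, E, F, G, J, L, M, N, P, Q
  1-simplices (27): AB, AD, AE, AF, AG, AM, BD, BF, BM, BP, BQ, DE, DG, DP, DQ, EF, EM, EP, EQ, FG, FP, FQ, GM, GP, GQ, MP, MQ
  2-simplices (18): ABF, ABM, ADE, ADG, AEF, AGM, BDP, BDQ, BFQ, BMP, DEQ, DGP, EFP, EMP, EMQ, FGP, FGQ, GMQ

giving chain groups C_0 ≅ Z^12, C_1 ≅ Z^27, C_2 ≅ Z^18.

The boundary map ∂_1: C_1 → C_0 sends each edge [p,q] (with p < q) to q − p.
The resulting 12×27 matrix has rank 8, and its Smith normal form has invariant factors (1,1,1,1,1,1,1,1).

Boundary ∂_2: C_2 → C_1 maps a triangle to the signed sum of its edges. For instance
  ∂EMQ = MQ − EQ + EM,
  ∂DGP = GP − DP + DG.
The 27×18 boundary matrix has rank 17 and Smith normal form diag(1,1,1,1,1,1,1,1,1,1,1,1,1,1,1,1,1).

Reading off H_k = ker ∂_k / im ∂_{k+1}:

  H_0: rank C_0 − rank ∂_1 = 12 − 8 = 4, and the invariant factors of ∂_1 are all 1, so H_0 = Z^4.
  H_1: rank ker ∂_1 − rank ∂_2 = (27 − 8) − 17 = 2, and the invariant factors of ∂_2 are all 1, so H_1 = Z^2.
  H_2: rank ker ∂_2 − rank ∂_3 = (18 − 17) − 0 = 1, and there is no ∂_3, so H_2 = Z.

H_0 ≅ Z^4,  H_1 ≅ Z^2,  H_2 ≅ Z.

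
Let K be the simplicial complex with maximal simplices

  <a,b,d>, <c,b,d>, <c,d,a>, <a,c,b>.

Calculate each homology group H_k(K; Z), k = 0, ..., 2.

H_0 = Z,  H_1 = 0,  H_2 = Z.

We work with the vertex ordering a < b < c < d. The simplices of K, each written with vertices in increasing order, are:

  0-simplices (4): a, b, c, d
  1-simplices (6): ab, ac, ad, bc, bd, cd
  2-simplices (4): abc, abd, acd, bcd

giving chain groups C_0 ≅ Z^4, C_1 ≅ Z^6, C_2 ≅ Z^4.

Boundary ∂_1: C_1 → C_0 maps an edge to its endpoints' difference, ∂[p,q] = q − p. For instance
  ∂bc = c − b.
The 4×6 boundary matrix has rank 3 and Smith normal form diag(1,1,1).

∂_2: C_2 → C_1 sends each 2-simplex [p,q,r] to [q,r] − [p,r] + [p,q]. For instance
  ∂acd = cd − ad + ac,
  ∂abc = bc − ac + ab.
The 6×4 boundary matrix has rank 3 and Smith normal form diag(1,1,1).

Reading off H_k = ker ∂_k / im ∂_{k+1}:

  H_0: rank C_0 − rank ∂_1 = 4 − 3 = 1, and the invariant factors of ∂_1 are all 1, so H_0 ≅ Z.
  H_1: rank ker ∂_1 − rank ∂_2 = (6 − 3) − 3 = 0, and the invariant factors of ∂_2 are all 1, so H_1 ≅ 0.
  H_2: rank ker ∂_2 − rank ∂_3 = (4 − 3) − 0 = 1, and there is no ∂_3, so H_2 ≅ Z.

As a check, the Euler characteristic is 4 − 6 + 4 = 2, which agrees with 1 − 0 + 1 = 2.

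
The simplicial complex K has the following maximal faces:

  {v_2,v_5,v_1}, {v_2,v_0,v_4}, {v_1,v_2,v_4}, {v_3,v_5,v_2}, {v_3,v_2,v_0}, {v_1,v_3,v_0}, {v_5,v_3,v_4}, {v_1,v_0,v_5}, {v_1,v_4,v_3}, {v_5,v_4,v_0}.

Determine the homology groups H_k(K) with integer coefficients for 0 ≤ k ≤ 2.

H_0 ≅ Z,  H_1 ≅ Z/2,  H_2 = 0.

Fix the vertex order v_0 < v_1 < v_2 < v_3 < v_4 < v_5 and write every simplex with vertices in increasing order. Then dim K = 2 and the simplices of K are:

  0-simplices (6): [v_0], [v_1], [v_2], [v_3], [v_4], [v_5]
  1-simplices (15): (15 of them)
  2-simplices (10): [v_0,v_1,v_3], [v_0,v_1,v_5], [v_0,v_2,v_3], [v_0,v_2,v_4], [v_0,v_4,v_5], [v_1,v_2,v_4], [v_1,v_2,v_5], [v_1,v_3,v_4], [v_2,v_3,v_5], [v_3,v_4,v_5]

so the chain groups are C_0 ≅ Z^6, C_1 ≅ Z^15, C_2 ≅ Z^10.

∂_1: C_1 → C_0 maps an edge to its endpoints' difference, ∂[p,q] = q − p.
The 6×15 boundary matrix has rank 5 and Smith normal form diag(1,1,1,1,1).

Boundary ∂_2: C_2 → C_1 acts by ∂[p,q,r] = [q,r] − [p,r] + [p,q]. For instance
  ∂[v_0,v_2,v_3] = [v_2,v_3] − [v_0,v_3] + [v_0,v_2],
  ∂[v_0,v_1,v_5] = [v_1,v_5] − [v_0,v_5] + [v_0,v_1].
The resulting 15×10 matrix has rank 10, and its Smith normal form has invariant factors (1,1,1,1,1,1,1,1,1,2).

Now H_k = ker ∂_k / im ∂_{k+1}, so:

  H_0: rank C_0 − rank ∂_1 = 6 − 5 = 1, and the invariant factors of ∂_1 are all 1, so H_0 = Z.
  H_1: rank ker ∂_1 − rank ∂_2 = (15 − 5) − 10 = 0, and ∂_2 has invariant factor 2 > 1, so H_1 = Z/2.
  H_2: rank ker ∂_2 − rank ∂_3 = (10 − 10) − 0 = 0, and there is no ∂_3, so H_2 = 0.

As a check, the Euler characteristic is 6 − 15 + 10 = 1, which agrees with 1 − 0 + 0 = 1.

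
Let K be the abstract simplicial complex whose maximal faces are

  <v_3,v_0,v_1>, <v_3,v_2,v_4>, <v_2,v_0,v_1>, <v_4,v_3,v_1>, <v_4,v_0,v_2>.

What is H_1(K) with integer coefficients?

H_1 ≅ Z.

K has 5 vertices, 10 edges, 5 triangles.
rank ∂_1 = 4, rank ∂_2 = 5 ⇒ b_1 = 10 − 4 − 5 = 1; all invariant factors of ∂_2 are 1 so no torsion. So H_1 = Z.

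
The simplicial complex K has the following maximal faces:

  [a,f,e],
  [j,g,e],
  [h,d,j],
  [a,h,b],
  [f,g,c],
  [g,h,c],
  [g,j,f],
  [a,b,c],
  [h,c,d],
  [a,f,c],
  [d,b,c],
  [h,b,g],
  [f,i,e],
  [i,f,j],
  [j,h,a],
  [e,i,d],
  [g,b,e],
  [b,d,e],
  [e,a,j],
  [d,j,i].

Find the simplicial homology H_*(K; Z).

H_0 = Z,  H_1 = Z ⊕ Z/2,  H_2 = 0.

We work with the vertex ordering a < b < c < d < e < f < g < h < i < j. The simplices of K, each written with vertices in increasing order, are:

  0-simplices (10): a, b, c, d, e, f, g, h, i, j
  1-simplices (30): ab, ac, ae, af, ah, aj, bc, bd, be, bg, bh, cd, cf, cg, ch, de, dh, di, dj, ef, eg, ei, ej, fg, fi, fj, gh, gj, hj, ij
  2-simplices (20): abc, abh, acf, aef, aej, ahj, bcd, bde, beg, bgh, cdh, cfg, cgh, dei, dhj, dij, efi, egj, fgj, fij

giving chain groups C_0 ≅ Z^10, C_1 ≅ Z^30, C_2 ≅ Z^20.

∂_1: C_1 → C_0 sends each edge [p,q] (with p < q) to q − p.
The 10×30 boundary matrix has rank 9 and Smith normal form diag(1,1,1,1,1,1,1,1,1).

Boundary ∂_2: C_2 → C_1 acts by ∂[p,q,r] = [q,r] − [p,r] + [p,q]. For instance
  ∂abc = bc − ac + ab,
  ∂cgh = gh − ch + cg.
The 30×20 boundary matrix has rank 20 and Smith normal form diag(1,1,1,1,1,1,1,1,1,1,1,1,1,1,1,1,1,1,1,2).

Now H_k = ker ∂_k / im ∂_{k+1}, so:

  H_0: rank C_0 − rank ∂_1 = 10 − 9 = 1, and the invariant factors of ∂_1 are all 1, so H_0 = Z.
  H_1: rank ker ∂_1 − rank ∂_2 = (30 − 9) − 20 = 1, and ∂_2 has invariant factor 2 > 1, so H_1 = Z ⊕ Z/2.
  H_2: rank ker ∂_2 − rank ∂_3 = (20 − 20) − 0 = 0, and there is no ∂_3, so H_2 = 0.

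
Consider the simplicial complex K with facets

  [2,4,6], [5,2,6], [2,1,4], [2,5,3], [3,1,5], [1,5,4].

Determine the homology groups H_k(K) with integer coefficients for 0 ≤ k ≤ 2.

Fix the vertex order 1 < 2 < 3 < 4 < 5 < 6 and write every simplex with vertices in increasing order. Then dim K = 2 and the simplices of K are:

  0-simplices (6): [1], [2], [3], [4], [5], [6]
  1-simplices (12): [1,2], [1,3], [1,4], [1,5], [2,3], [2,4], [2,5], [2,6], [3,5], [4,5], [4,6], [5,6]
  2-simplices (6): [1,2,4], [1,3,5], [1,4,5], [2,3,5], [2,4,6], [2,5,6]

Hence C_0 ≅ Z^6, C_1 ≅ Z^12, C_2 ≅ Z^6.

∂_1: C_1 → C_0 sends each edge [p,q] (with p < q) to q − p. For instance
  ∂[4,5] = [5] − [4].
As a 6×12 matrix over Z this has rank 5, with invariant factors (1,1,1,1,1).

Boundary ∂_2: C_2 → C_1 sends each 2-simplex [p,q,r] to [q,r] − [p,r] + [p,q]. For instance
  ∂[1,4,5] = [4,5] − [1,5] + [1,4],
  ∂[2,4,6] = [4,6] − [2,6] + [2,4].
The 12×6 boundary matrix has rank 6 and Smith normal form diag(1,1,1,1,1,1).

From H_k ≅ ker(∂_k) / im(∂_{k+1}) we obtain:

  H_0: rank C_0 − rank ∂_1 = 6 − 5 = 1, and the invariant factors of ∂_1 are all 1, so H_0 = Z.
  H_1: rank ker ∂_1 − rank ∂_2 = (12 − 5) − 6 = 1, and the invariant factors of ∂_2 are all 1, so H_1 = Z.
  H_2: rank ker ∂_2 − rank ∂_3 = (6 − 6) − 0 = 0, and there is no ∂_3, so H_2 = 0.

H_0 ≅ Z,  H_1 ≅ Z,  H_2 = 0.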